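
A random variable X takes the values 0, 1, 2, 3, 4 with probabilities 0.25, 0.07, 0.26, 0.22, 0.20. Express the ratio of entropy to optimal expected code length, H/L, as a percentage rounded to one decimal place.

Entropy H = −Σ p log₂ p ≈ 2.2188 bits.
Huffman merges: 7/100+1/5→27/100; 11/50+1/4→47/100; 13/50+27/100→53/100; 47/100+53/100→1. L = 227/100 ≈ 2.2700.
Efficiency = H/L = 2.2188/2.2700 = 97.7%.

97.7%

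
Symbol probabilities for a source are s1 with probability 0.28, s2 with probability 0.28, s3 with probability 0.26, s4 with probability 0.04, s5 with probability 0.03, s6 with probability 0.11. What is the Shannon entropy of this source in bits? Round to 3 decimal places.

H = −Σ pᵢ log₂ pᵢ.
−0.28·log₂(0.28) = 0.5142
−0.28·log₂(0.28) = 0.5142
−0.26·log₂(0.26) = 0.5053
−0.04·log₂(0.04) = 0.1858
−0.03·log₂(0.03) = 0.1518
−0.11·log₂(0.11) = 0.3503
Sum ≈ 2.2215 → 2.222 bits.

2.222 bits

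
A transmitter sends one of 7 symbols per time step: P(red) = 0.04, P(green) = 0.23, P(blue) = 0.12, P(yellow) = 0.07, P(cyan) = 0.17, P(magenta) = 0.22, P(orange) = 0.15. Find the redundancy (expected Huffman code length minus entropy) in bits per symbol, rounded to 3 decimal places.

Entropy H = −Σ p log₂ p ≈ 2.6347 bits.
Huffman merges: 1/25+7/100→11/100; 11/100+3/25→23/100; 3/20+17/100→8/25; 11/50+23/100→9/20; 23/100+8/25→11/20; 9/20+11/20→1. L = 133/50 ≈ 2.6600.
L − H = 2.6600 − 2.6347 = 0.025 bits.

0.025 bits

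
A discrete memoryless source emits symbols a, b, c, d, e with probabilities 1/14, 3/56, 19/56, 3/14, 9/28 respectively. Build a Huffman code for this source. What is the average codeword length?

Repeatedly combine the two least-probable nodes; the expected code length is the sum of the merged weights.
merge 3/56 + 1/14 → 1/8
merge 1/8 + 3/14 → 19/56
merge 9/28 + 19/56 → 37/56
merge 19/56 + 37/56 → 1
L = 1/8 + 19/56 + 37/56 + 1 = 17/8 = 2.125 bits/symbol.

2.125 bits/symbol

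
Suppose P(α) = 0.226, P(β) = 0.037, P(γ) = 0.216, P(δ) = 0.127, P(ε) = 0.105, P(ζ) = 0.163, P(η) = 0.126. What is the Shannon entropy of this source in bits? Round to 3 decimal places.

2.661 bits

H = −Σ pᵢ log₂ pᵢ.
−0.226·log₂(0.226) = 0.4849
−0.037·log₂(0.037) = 0.1760
−0.216·log₂(0.216) = 0.4776
−0.127·log₂(0.127) = 0.3781
−0.105·log₂(0.105) = 0.3414
−0.163·log₂(0.163) = 0.4266
−0.126·log₂(0.126) = 0.3766
Sum ≈ 2.6611 → 2.661 bits.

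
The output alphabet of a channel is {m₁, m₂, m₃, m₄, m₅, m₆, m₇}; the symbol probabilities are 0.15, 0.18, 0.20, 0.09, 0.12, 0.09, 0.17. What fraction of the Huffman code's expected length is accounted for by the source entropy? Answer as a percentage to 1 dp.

Entropy H = −Σ p log₂ p ≈ 2.7472 bits.
Huffman merges: 9/100+9/100→9/50; 3/25+3/20→27/100; 17/100+9/50→7/20; 9/50+1/5→19/50; 27/100+7/20→31/50; 19/50+31/50→1. L = 14/5 ≈ 2.8000.
Efficiency = H/L = 2.7472/2.8000 = 98.1%.

98.1%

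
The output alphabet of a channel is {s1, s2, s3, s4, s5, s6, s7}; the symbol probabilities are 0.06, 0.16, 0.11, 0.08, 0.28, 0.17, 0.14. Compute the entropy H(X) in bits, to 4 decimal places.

2.6543 bits

H = −Σ pᵢ log₂ pᵢ.
−0.06·log₂(0.06) = 0.2435
−0.16·log₂(0.16) = 0.4230
−0.11·log₂(0.11) = 0.3503
−0.08·log₂(0.08) = 0.2915
−0.28·log₂(0.28) = 0.5142
−0.17·log₂(0.17) = 0.4346
−0.14·log₂(0.14) = 0.3971
Sum ≈ 2.6543 → 2.6543 bits.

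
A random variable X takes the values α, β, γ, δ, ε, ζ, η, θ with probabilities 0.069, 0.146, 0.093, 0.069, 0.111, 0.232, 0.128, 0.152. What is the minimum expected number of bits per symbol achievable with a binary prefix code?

2.906 bits/symbol

Repeatedly combine the two least-probable nodes; the expected code length is the sum of the merged weights.
merge 69/1000 + 69/1000 → 69/500
merge 93/1000 + 111/1000 → 51/250
merge 16/125 + 69/500 → 133/500
merge 73/500 + 19/125 → 149/500
merge 51/250 + 29/125 → 109/250
merge 133/500 + 149/500 → 141/250
merge 109/250 + 141/250 → 1
L = 69/500 + 51/250 + 133/500 + 149/500 + 109/250 + 141/250 + 1 = 1453/500 = 2.906 bits/symbol.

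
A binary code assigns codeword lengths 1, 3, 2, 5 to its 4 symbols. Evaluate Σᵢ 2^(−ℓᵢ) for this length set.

0.90625

With common denominator 2^5 = 32: Σ 2^(−ℓᵢ) = 16/32 + 4/32 + 8/32 + 1/32 = 29/32 = 0.90625.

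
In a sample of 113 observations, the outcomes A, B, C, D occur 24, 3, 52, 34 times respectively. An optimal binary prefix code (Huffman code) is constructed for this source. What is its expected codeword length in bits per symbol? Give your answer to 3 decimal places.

1.779 bits/symbol

Probabilities are the counts divided by 113.
Repeatedly combine the two least-probable nodes; the expected code length is the sum of the merged weights.
merge 3/113 + 24/113 → 27/113
merge 27/113 + 34/113 → 61/113
merge 52/113 + 61/113 → 1
L = 27/113 + 61/113 + 1 = 201/113 ≈ 1.779 bits/symbol.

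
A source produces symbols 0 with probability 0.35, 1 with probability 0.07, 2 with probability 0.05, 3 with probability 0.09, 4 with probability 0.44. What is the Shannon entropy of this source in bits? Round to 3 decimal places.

1.849 bits

H = −Σ pᵢ log₂ pᵢ.
−0.35·log₂(0.35) = 0.5301
−0.07·log₂(0.07) = 0.2686
−0.05·log₂(0.05) = 0.2161
−0.09·log₂(0.09) = 0.3127
−0.44·log₂(0.44) = 0.5211
Sum ≈ 1.8486 → 1.849 bits.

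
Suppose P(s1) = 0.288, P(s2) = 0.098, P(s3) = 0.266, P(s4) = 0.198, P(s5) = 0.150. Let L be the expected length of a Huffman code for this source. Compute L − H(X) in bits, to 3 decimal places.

0.021 bits

Entropy H = −Σ p log₂ p ≈ 2.2270 bits.
Huffman merges: 49/500+3/20→31/125; 99/500+31/125→223/500; 133/500+36/125→277/500; 223/500+277/500→1. L = 281/125 ≈ 2.2480.
L − H = 2.2480 − 2.2270 = 0.021 bits.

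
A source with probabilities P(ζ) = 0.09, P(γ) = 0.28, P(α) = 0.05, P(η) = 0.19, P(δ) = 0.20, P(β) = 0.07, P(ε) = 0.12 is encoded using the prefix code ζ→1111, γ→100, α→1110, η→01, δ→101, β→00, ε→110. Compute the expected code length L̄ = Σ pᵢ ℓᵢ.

L̄ = Σ pᵢ·ℓᵢ = 0.09·4 + 0.28·3 + 0.05·4 + 0.19·2 + 0.20·3 + 0.07·2 + 0.12·3 = 2.88 bits/symbol.

2.88 bits/symbol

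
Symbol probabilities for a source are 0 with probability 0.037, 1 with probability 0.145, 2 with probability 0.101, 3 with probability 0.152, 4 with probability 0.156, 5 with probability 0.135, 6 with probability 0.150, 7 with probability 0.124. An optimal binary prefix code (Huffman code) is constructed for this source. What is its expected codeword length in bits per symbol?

Repeatedly combine the two least-probable nodes; the expected code length is the sum of the merged weights.
merge 37/1000 + 101/1000 → 69/500
merge 31/250 + 27/200 → 259/1000
merge 69/500 + 29/200 → 283/1000
merge 3/20 + 19/125 → 151/500
merge 39/250 + 259/1000 → 83/200
merge 283/1000 + 151/500 → 117/200
merge 83/200 + 117/200 → 1
L = 69/500 + 259/1000 + 283/1000 + 151/500 + 83/200 + 117/200 + 1 = 1491/500 = 2.982 bits/symbol.

2.982 bits/symbol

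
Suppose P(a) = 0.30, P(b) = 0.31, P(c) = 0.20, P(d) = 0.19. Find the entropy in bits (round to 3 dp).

1.964 bits

H = −Σ pᵢ log₂ pᵢ.
−0.30·log₂(0.30) = 0.5211
−0.31·log₂(0.31) = 0.5238
−0.20·log₂(0.20) = 0.4644
−0.19·log₂(0.19) = 0.4552
Sum ≈ 1.9645 → 1.964 bits.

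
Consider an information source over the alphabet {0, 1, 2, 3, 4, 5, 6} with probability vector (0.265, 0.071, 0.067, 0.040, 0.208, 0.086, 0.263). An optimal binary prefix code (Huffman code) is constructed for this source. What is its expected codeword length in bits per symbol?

Repeatedly combine the two least-probable nodes; the expected code length is the sum of the merged weights.
merge 1/25 + 67/1000 → 107/1000
merge 71/1000 + 43/500 → 157/1000
merge 107/1000 + 157/1000 → 33/125
merge 26/125 + 263/1000 → 471/1000
merge 33/125 + 53/200 → 529/1000
merge 471/1000 + 529/1000 → 1
L = 107/1000 + 157/1000 + 33/125 + 471/1000 + 529/1000 + 1 = 316/125 = 2.528 bits/symbol.

2.528 bits/symbol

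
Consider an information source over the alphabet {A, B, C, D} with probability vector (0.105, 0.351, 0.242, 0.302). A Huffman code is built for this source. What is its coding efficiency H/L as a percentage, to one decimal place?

Entropy H = −Σ p log₂ p ≈ 1.8886 bits.
Huffman merges: 21/200+121/500→347/1000; 151/500+347/1000→649/1000; 351/1000+649/1000→1. L = 499/250 ≈ 1.9960.
Efficiency = H/L = 1.8886/1.9960 = 94.6%.

94.6%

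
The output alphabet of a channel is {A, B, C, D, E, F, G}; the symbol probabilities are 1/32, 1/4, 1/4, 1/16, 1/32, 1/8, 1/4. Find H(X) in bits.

2.4375 bits

Each probability is a power of 1/2, so log₂(1/p) is an integer.
H = Σ p·log₂(1/p) = 1/32·5 + 1/4·2 + 1/4·2 + 1/16·4 + 1/32·5 + 1/8·3 + 1/4·2 = 2.4375 bits.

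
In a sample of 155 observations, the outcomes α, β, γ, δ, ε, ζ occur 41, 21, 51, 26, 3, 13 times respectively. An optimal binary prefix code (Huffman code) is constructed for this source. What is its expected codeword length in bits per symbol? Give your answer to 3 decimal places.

2.342 bits/symbol

Probabilities are the counts divided by 155.
Repeatedly combine the two least-probable nodes; the expected code length is the sum of the merged weights.
merge 3/155 + 13/155 → 16/155
merge 16/155 + 21/155 → 37/155
merge 26/155 + 37/155 → 63/155
merge 41/155 + 51/155 → 92/155
merge 63/155 + 92/155 → 1
L = 16/155 + 37/155 + 63/155 + 92/155 + 1 = 363/155 ≈ 2.342 bits/symbol.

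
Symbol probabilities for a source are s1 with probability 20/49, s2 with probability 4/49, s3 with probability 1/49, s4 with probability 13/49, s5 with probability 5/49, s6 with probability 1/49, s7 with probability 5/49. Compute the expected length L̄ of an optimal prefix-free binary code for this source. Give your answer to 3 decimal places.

2.286 bits/symbol

Repeatedly combine the two least-probable nodes; the expected code length is the sum of the merged weights.
merge 1/49 + 1/49 → 2/49
merge 2/49 + 4/49 → 6/49
merge 5/49 + 5/49 → 10/49
merge 6/49 + 10/49 → 16/49
merge 13/49 + 16/49 → 29/49
merge 20/49 + 29/49 → 1
L = 2/49 + 6/49 + 10/49 + 16/49 + 29/49 + 1 = 16/7 ≈ 2.286 bits/symbol.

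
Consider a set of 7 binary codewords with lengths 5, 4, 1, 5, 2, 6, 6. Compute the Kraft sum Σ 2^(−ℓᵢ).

0.90625

With common denominator 2^6 = 64: Σ 2^(−ℓᵢ) = 2/64 + 4/64 + 32/64 + 2/64 + 16/64 + 1/64 + 1/64 = 58/64 = 0.90625.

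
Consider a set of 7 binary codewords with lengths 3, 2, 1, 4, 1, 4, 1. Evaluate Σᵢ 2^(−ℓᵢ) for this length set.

With common denominator 2^4 = 16: Σ 2^(−ℓᵢ) = 2/16 + 4/16 + 8/16 + 1/16 + 8/16 + 1/16 + 8/16 = 32/16 = 2.

2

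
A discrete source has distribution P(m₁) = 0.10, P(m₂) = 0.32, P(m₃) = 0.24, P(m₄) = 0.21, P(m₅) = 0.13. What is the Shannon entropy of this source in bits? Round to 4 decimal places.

2.2078 bits

H = −Σ pᵢ log₂ pᵢ.
−0.10·log₂(0.10) = 0.3322
−0.32·log₂(0.32) = 0.5260
−0.24·log₂(0.24) = 0.4941
−0.21·log₂(0.21) = 0.4728
−0.13·log₂(0.13) = 0.3826
Sum ≈ 2.2078 → 2.2078 bits.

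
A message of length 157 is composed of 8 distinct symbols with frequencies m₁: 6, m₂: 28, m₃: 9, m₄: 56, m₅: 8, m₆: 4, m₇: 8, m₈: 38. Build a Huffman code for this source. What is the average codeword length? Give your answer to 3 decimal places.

2.510 bits/symbol

Probabilities are the counts divided by 157.
Repeatedly combine the two least-probable nodes; the expected code length is the sum of the merged weights.
merge 4/157 + 6/157 → 10/157
merge 8/157 + 8/157 → 16/157
merge 9/157 + 10/157 → 19/157
merge 16/157 + 19/157 → 35/157
merge 28/157 + 35/157 → 63/157
merge 38/157 + 56/157 → 94/157
merge 63/157 + 94/157 → 1
L = 10/157 + 16/157 + 19/157 + 35/157 + 63/157 + 94/157 + 1 = 394/157 ≈ 2.510 bits/symbol.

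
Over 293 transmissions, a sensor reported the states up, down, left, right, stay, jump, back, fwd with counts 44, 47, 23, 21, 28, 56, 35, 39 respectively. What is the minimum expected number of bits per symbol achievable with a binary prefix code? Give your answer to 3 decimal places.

2.959 bits/symbol

Probabilities are the counts divided by 293.
Repeatedly combine the two least-probable nodes; the expected code length is the sum of the merged weights.
merge 21/293 + 23/293 → 44/293
merge 28/293 + 35/293 → 63/293
merge 39/293 + 44/293 → 83/293
merge 44/293 + 47/293 → 91/293
merge 56/293 + 63/293 → 119/293
merge 83/293 + 91/293 → 174/293
merge 119/293 + 174/293 → 1
L = 44/293 + 63/293 + 83/293 + 91/293 + 119/293 + 174/293 + 1 = 867/293 ≈ 2.959 bits/symbol.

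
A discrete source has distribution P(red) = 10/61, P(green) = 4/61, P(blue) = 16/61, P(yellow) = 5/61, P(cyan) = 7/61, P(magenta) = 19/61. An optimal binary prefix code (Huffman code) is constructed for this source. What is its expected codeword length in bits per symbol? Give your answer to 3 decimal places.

2.410 bits/symbol

Repeatedly combine the two least-probable nodes; the expected code length is the sum of the merged weights.
merge 4/61 + 5/61 → 9/61
merge 7/61 + 9/61 → 16/61
merge 10/61 + 16/61 → 26/61
merge 16/61 + 19/61 → 35/61
merge 26/61 + 35/61 → 1
L = 9/61 + 16/61 + 26/61 + 35/61 + 1 = 147/61 ≈ 2.410 bits/symbol.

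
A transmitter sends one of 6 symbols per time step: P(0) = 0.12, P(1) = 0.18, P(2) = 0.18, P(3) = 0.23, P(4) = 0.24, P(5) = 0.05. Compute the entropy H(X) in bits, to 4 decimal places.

2.4556 bits

H = −Σ pᵢ log₂ pᵢ.
−0.12·log₂(0.12) = 0.3671
−0.18·log₂(0.18) = 0.4453
−0.18·log₂(0.18) = 0.4453
−0.23·log₂(0.23) = 0.4877
−0.24·log₂(0.24) = 0.4941
−0.05·log₂(0.05) = 0.2161
Sum ≈ 2.4556 → 2.4556 bits.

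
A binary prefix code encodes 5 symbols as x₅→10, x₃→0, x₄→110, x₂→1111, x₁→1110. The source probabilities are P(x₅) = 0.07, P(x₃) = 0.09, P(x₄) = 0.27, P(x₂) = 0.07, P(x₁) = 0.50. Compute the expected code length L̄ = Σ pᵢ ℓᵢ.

L̄ = Σ pᵢ·ℓᵢ = 0.07·2 + 0.09·1 + 0.27·3 + 0.07·4 + 0.50·4 = 3.32 bits/symbol.

3.32 bits/symbol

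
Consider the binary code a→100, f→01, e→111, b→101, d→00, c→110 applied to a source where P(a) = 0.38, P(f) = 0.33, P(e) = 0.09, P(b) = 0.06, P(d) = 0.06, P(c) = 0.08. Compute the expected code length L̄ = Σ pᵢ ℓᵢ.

L̄ = Σ pᵢ·ℓᵢ = 0.38·3 + 0.33·2 + 0.09·3 + 0.06·3 + 0.06·2 + 0.08·3 = 2.61 bits/symbol.

2.61 bits/symbol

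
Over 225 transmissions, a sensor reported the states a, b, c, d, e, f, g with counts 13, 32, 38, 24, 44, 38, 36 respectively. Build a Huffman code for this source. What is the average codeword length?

2.8 bits/symbol

Probabilities are the counts divided by 225.
Repeatedly combine the two least-probable nodes; the expected code length is the sum of the merged weights.
merge 13/225 + 8/75 → 37/225
merge 32/225 + 4/25 → 68/225
merge 37/225 + 38/225 → 1/3
merge 38/225 + 44/225 → 82/225
merge 68/225 + 1/3 → 143/225
merge 82/225 + 143/225 → 1
L = 37/225 + 68/225 + 1/3 + 82/225 + 143/225 + 1 = 14/5 = 2.8 bits/symbol.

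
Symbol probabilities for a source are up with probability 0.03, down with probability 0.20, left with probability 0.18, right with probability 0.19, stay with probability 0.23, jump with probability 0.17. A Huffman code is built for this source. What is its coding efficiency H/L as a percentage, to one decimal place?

Entropy H = −Σ p log₂ p ≈ 2.4389 bits.
Huffman merges: 3/100+17/100→1/5; 9/50+19/100→37/100; 1/5+1/5→2/5; 23/100+37/100→3/5; 2/5+3/5→1. L = 257/100 ≈ 2.5700.
Efficiency = H/L = 2.4389/2.5700 = 94.9%.

94.9%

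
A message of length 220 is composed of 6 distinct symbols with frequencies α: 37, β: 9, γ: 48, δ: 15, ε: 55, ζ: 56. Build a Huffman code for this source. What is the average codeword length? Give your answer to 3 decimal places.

Probabilities are the counts divided by 220.
Repeatedly combine the two least-probable nodes; the expected code length is the sum of the merged weights.
merge 9/220 + 3/44 → 6/55
merge 6/55 + 37/220 → 61/220
merge 12/55 + 1/4 → 103/220
merge 14/55 + 61/220 → 117/220
merge 103/220 + 117/220 → 1
L = 6/55 + 61/220 + 103/220 + 117/220 + 1 = 105/44 ≈ 2.386 bits/symbol.

2.386 bits/symbol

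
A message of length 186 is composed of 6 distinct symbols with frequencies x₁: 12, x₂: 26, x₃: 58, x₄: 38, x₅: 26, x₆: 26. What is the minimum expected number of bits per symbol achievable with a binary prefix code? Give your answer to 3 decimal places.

2.484 bits/symbol

Probabilities are the counts divided by 186.
Repeatedly combine the two least-probable nodes; the expected code length is the sum of the merged weights.
merge 2/31 + 13/93 → 19/93
merge 13/93 + 13/93 → 26/93
merge 19/93 + 19/93 → 38/93
merge 26/93 + 29/93 → 55/93
merge 38/93 + 55/93 → 1
L = 19/93 + 26/93 + 38/93 + 55/93 + 1 = 77/31 ≈ 2.484 bits/symbol.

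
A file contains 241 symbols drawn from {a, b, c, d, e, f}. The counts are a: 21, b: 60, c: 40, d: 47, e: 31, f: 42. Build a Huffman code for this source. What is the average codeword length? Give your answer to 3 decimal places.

2.556 bits/symbol

Probabilities are the counts divided by 241.
Repeatedly combine the two least-probable nodes; the expected code length is the sum of the merged weights.
merge 21/241 + 31/241 → 52/241
merge 40/241 + 42/241 → 82/241
merge 47/241 + 52/241 → 99/241
merge 60/241 + 82/241 → 142/241
merge 99/241 + 142/241 → 1
L = 52/241 + 82/241 + 99/241 + 142/241 + 1 = 616/241 ≈ 2.556 bits/symbol.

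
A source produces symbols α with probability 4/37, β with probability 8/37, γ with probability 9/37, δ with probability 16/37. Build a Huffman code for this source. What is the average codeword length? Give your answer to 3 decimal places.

1.892 bits/symbol

Repeatedly combine the two least-probable nodes; the expected code length is the sum of the merged weights.
merge 4/37 + 8/37 → 12/37
merge 9/37 + 12/37 → 21/37
merge 16/37 + 21/37 → 1
L = 12/37 + 21/37 + 1 = 70/37 ≈ 1.892 bits/symbol.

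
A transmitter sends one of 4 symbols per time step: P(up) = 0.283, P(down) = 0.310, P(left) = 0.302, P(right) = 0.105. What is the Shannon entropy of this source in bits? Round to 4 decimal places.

1.9023 bits

H = −Σ pᵢ log₂ pᵢ.
−0.283·log₂(0.283) = 0.5154
−0.310·log₂(0.310) = 0.5238
−0.302·log₂(0.302) = 0.5217
−0.105·log₂(0.105) = 0.3414
Sum ≈ 1.9023 → 1.9023 bits.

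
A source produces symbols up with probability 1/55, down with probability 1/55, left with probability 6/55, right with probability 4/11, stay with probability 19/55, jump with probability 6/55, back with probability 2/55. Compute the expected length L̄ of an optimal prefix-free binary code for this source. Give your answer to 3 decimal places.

2.218 bits/symbol

Repeatedly combine the two least-probable nodes; the expected code length is the sum of the merged weights.
merge 1/55 + 1/55 → 2/55
merge 2/55 + 2/55 → 4/55
merge 4/55 + 6/55 → 2/11
merge 6/55 + 2/11 → 16/55
merge 16/55 + 19/55 → 7/11
merge 4/11 + 7/11 → 1
L = 2/55 + 4/55 + 2/11 + 16/55 + 7/11 + 1 = 122/55 ≈ 2.218 bits/symbol.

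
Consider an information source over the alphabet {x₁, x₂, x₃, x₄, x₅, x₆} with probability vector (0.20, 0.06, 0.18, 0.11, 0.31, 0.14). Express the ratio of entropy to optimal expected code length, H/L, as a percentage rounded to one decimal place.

Entropy H = −Σ p log₂ p ≈ 2.4244 bits.
Huffman merges: 3/50+11/100→17/100; 7/50+17/100→31/100; 9/50+1/5→19/50; 31/100+31/100→31/50; 19/50+31/50→1. L = 62/25 ≈ 2.4800.
Efficiency = H/L = 2.4244/2.4800 = 97.8%.

97.8%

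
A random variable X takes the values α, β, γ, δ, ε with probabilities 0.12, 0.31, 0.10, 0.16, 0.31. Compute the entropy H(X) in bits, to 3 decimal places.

2.170 bits

H = −Σ pᵢ log₂ pᵢ.
−0.12·log₂(0.12) = 0.3671
−0.31·log₂(0.31) = 0.5238
−0.10·log₂(0.10) = 0.3322
−0.16·log₂(0.16) = 0.4230
−0.31·log₂(0.31) = 0.5238
Sum ≈ 2.1699 → 2.170 bits.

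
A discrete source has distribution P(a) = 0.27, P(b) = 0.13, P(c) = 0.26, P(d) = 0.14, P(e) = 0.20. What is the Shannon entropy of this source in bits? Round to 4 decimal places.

2.2594 bits

H = −Σ pᵢ log₂ pᵢ.
−0.27·log₂(0.27) = 0.5100
−0.13·log₂(0.13) = 0.3826
−0.26·log₂(0.26) = 0.5053
−0.14·log₂(0.14) = 0.3971
−0.20·log₂(0.20) = 0.4644
Sum ≈ 2.2594 → 2.2594 bits.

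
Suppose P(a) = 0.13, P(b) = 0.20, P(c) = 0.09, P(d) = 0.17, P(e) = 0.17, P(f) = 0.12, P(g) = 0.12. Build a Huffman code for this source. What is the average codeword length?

2.8 bits/symbol

Repeatedly combine the two least-probable nodes; the expected code length is the sum of the merged weights.
merge 9/100 + 3/25 → 21/100
merge 3/25 + 13/100 → 1/4
merge 17/100 + 17/100 → 17/50
merge 1/5 + 21/100 → 41/100
merge 1/4 + 17/50 → 59/100
merge 41/100 + 59/100 → 1
L = 21/100 + 1/4 + 17/50 + 41/100 + 59/100 + 1 = 14/5 = 2.8 bits/symbol.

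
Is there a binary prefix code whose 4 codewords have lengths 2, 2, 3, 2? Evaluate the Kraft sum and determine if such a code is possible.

With common denominator 2^3 = 8: Σ 2^(−ℓᵢ) = 2/8 + 2/8 + 1/8 + 2/8 = 7/8 = 0.875.
Kraft's inequality requires Σ ≤ 1; here Σ = 0.875 ≤ 1, so such a prefix code exists.

0.875; yes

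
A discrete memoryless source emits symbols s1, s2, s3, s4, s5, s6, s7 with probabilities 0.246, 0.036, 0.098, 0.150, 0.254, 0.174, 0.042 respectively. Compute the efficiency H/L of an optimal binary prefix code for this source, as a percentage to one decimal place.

Entropy H = −Σ p log₂ p ≈ 2.5426 bits.
Huffman merges: 9/250+21/500→39/500; 39/500+49/500→22/125; 3/20+87/500→81/250; 22/125+123/500→211/500; 127/500+81/250→289/500; 211/500+289/500→1. L = 1289/500 ≈ 2.5780.
Efficiency = H/L = 2.5426/2.5780 = 98.6%.

98.6%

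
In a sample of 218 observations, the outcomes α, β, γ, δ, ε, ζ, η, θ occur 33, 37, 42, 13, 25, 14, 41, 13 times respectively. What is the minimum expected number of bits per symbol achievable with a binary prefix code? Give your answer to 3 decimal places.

Probabilities are the counts divided by 218.
Repeatedly combine the two least-probable nodes; the expected code length is the sum of the merged weights.
merge 13/218 + 13/218 → 13/109
merge 7/109 + 25/218 → 39/218
merge 13/109 + 33/218 → 59/218
merge 37/218 + 39/218 → 38/109
merge 41/218 + 21/109 → 83/218
merge 59/218 + 38/109 → 135/218
merge 83/218 + 135/218 → 1
L = 13/109 + 39/218 + 59/218 + 38/109 + 83/218 + 135/218 + 1 = 318/109 ≈ 2.917 bits/symbol.

2.917 bits/symbol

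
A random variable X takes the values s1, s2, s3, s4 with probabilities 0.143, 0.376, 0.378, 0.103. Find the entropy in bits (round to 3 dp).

1.800 bits

H = −Σ pᵢ log₂ pᵢ.
−0.143·log₂(0.143) = 0.4012
−0.376·log₂(0.376) = 0.5306
−0.378·log₂(0.378) = 0.5305
−0.103·log₂(0.103) = 0.3378
Sum ≈ 1.8002 → 1.800 bits.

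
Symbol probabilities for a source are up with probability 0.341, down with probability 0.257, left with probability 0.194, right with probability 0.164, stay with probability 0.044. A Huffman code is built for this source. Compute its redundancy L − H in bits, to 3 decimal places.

Entropy H = −Σ p log₂ p ≈ 2.1181 bits.
Huffman merges: 11/250+41/250→26/125; 97/500+26/125→201/500; 257/1000+341/1000→299/500; 201/500+299/500→1. L = 276/125 ≈ 2.2080.
L − H = 2.2080 − 2.1181 = 0.090 bits.

0.090 bits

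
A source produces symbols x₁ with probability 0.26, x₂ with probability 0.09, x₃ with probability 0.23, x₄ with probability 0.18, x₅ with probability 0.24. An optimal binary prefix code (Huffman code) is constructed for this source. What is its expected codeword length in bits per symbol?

Repeatedly combine the two least-probable nodes; the expected code length is the sum of the merged weights.
merge 9/100 + 9/50 → 27/100
merge 23/100 + 6/25 → 47/100
merge 13/50 + 27/100 → 53/100
merge 47/100 + 53/100 → 1
L = 27/100 + 47/100 + 53/100 + 1 = 227/100 = 2.27 bits/symbol.

2.27 bits/symbol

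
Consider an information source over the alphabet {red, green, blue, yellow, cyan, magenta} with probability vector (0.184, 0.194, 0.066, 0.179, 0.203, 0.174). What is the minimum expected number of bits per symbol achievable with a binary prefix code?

Repeatedly combine the two least-probable nodes; the expected code length is the sum of the merged weights.
merge 33/500 + 87/500 → 6/25
merge 179/1000 + 23/125 → 363/1000
merge 97/500 + 203/1000 → 397/1000
merge 6/25 + 363/1000 → 603/1000
merge 397/1000 + 603/1000 → 1
L = 6/25 + 363/1000 + 397/1000 + 603/1000 + 1 = 2603/1000 = 2.603 bits/symbol.

2.603 bits/symbol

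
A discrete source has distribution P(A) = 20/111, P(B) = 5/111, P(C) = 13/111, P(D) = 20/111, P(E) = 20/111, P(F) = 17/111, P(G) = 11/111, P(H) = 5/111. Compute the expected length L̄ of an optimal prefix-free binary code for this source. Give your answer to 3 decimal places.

2.910 bits/symbol

Repeatedly combine the two least-probable nodes; the expected code length is the sum of the merged weights.
merge 5/111 + 5/111 → 10/111
merge 10/111 + 11/111 → 7/37
merge 13/111 + 17/111 → 10/37
merge 20/111 + 20/111 → 40/111
merge 20/111 + 7/37 → 41/111
merge 10/37 + 40/111 → 70/111
merge 41/111 + 70/111 → 1
L = 10/111 + 7/37 + 10/37 + 40/111 + 41/111 + 70/111 + 1 = 323/111 ≈ 2.910 bits/symbol.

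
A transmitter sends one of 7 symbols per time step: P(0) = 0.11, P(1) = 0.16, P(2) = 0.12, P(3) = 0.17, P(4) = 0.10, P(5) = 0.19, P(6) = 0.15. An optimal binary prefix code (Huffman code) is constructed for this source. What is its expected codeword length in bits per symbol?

2.81 bits/symbol

Repeatedly combine the two least-probable nodes; the expected code length is the sum of the merged weights.
merge 1/10 + 11/100 → 21/100
merge 3/25 + 3/20 → 27/100
merge 4/25 + 17/100 → 33/100
merge 19/100 + 21/100 → 2/5
merge 27/100 + 33/100 → 3/5
merge 2/5 + 3/5 → 1
L = 21/100 + 27/100 + 33/100 + 2/5 + 3/5 + 1 = 281/100 = 2.81 bits/symbol.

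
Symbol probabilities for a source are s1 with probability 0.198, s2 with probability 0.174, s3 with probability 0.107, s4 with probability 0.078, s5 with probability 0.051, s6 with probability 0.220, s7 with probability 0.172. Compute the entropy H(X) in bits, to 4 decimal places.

H = −Σ pᵢ log₂ pᵢ.
−0.198·log₂(0.198) = 0.4626
−0.174·log₂(0.174) = 0.4390
−0.107·log₂(0.107) = 0.3450
−0.078·log₂(0.078) = 0.2871
−0.051·log₂(0.051) = 0.2190
−0.220·log₂(0.220) = 0.4806
−0.172·log₂(0.172) = 0.4368
Sum ≈ 2.6700 → 2.6700 bits.

2.6700 bits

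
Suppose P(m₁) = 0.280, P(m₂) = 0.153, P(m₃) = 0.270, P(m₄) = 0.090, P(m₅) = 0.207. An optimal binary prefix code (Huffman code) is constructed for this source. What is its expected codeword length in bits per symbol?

Repeatedly combine the two least-probable nodes; the expected code length is the sum of the merged weights.
merge 9/100 + 153/1000 → 243/1000
merge 207/1000 + 243/1000 → 9/20
merge 27/100 + 7/25 → 11/20
merge 9/20 + 11/20 → 1
L = 243/1000 + 9/20 + 11/20 + 1 = 2243/1000 = 2.243 bits/symbol.

2.243 bits/symbol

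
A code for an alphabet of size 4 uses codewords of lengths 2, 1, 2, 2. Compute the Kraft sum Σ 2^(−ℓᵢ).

1.25

With common denominator 2^2 = 4: Σ 2^(−ℓᵢ) = 1/4 + 2/4 + 1/4 + 1/4 = 5/4 = 1.25.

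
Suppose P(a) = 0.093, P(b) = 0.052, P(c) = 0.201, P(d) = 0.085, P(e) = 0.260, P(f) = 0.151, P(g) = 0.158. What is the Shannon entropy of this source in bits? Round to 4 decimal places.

2.6457 bits

H = −Σ pᵢ log₂ pᵢ.
−0.093·log₂(0.093) = 0.3187
−0.052·log₂(0.052) = 0.2218
−0.201·log₂(0.201) = 0.4653
−0.085·log₂(0.085) = 0.3023
−0.260·log₂(0.260) = 0.5053
−0.151·log₂(0.151) = 0.4118
−0.158·log₂(0.158) = 0.4206
Sum ≈ 2.6457 → 2.6457 bits.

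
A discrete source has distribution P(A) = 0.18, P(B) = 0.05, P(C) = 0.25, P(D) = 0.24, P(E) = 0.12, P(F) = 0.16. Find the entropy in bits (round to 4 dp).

H = −Σ pᵢ log₂ pᵢ.
−0.18·log₂(0.18) = 0.4453
−0.05·log₂(0.05) = 0.2161
−0.25·log₂(0.25) = 0.5000
−0.24·log₂(0.24) = 0.4941
−0.12·log₂(0.12) = 0.3671
−0.16·log₂(0.16) = 0.4230
Sum ≈ 2.4456 → 2.4456 bits.

2.4456 bits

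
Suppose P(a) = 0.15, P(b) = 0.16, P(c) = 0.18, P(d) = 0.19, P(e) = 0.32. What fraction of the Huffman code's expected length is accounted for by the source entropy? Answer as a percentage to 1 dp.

Entropy H = −Σ p log₂ p ≈ 2.2601 bits.
Huffman merges: 3/20+4/25→31/100; 9/50+19/100→37/100; 31/100+8/25→63/100; 37/100+63/100→1. L = 231/100 ≈ 2.3100.
Efficiency = H/L = 2.2601/2.3100 = 97.8%.

97.8%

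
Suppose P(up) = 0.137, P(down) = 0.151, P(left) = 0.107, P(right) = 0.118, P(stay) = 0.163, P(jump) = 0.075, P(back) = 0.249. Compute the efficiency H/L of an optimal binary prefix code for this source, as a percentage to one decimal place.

98.9%

Entropy H = −Σ p log₂ p ≈ 2.7198 bits.
Huffman merges: 3/40+107/1000→91/500; 59/500+137/1000→51/200; 151/1000+163/1000→157/500; 91/500+249/1000→431/1000; 51/200+157/500→569/1000; 431/1000+569/1000→1. L = 2751/1000 ≈ 2.7510.
Efficiency = H/L = 2.7198/2.7510 = 98.9%.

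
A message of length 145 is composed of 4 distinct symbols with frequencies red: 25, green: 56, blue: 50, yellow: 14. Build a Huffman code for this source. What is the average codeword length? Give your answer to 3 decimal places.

1.883 bits/symbol

Probabilities are the counts divided by 145.
Repeatedly combine the two least-probable nodes; the expected code length is the sum of the merged weights.
merge 14/145 + 5/29 → 39/145
merge 39/145 + 10/29 → 89/145
merge 56/145 + 89/145 → 1
L = 39/145 + 89/145 + 1 = 273/145 ≈ 1.883 bits/symbol.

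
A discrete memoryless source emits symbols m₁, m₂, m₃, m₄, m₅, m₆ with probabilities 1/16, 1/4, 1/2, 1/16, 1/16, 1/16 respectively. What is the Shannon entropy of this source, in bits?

2 bits

Each probability is a power of 1/2, so log₂(1/p) is an integer.
H = Σ p·log₂(1/p) = 1/16·4 + 1/4·2 + 1/2·1 + 1/16·4 + 1/16·4 + 1/16·4 = 2 bits.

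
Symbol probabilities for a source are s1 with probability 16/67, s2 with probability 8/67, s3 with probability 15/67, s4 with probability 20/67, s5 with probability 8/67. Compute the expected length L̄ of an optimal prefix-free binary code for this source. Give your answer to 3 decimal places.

2.239 bits/symbol

Repeatedly combine the two least-probable nodes; the expected code length is the sum of the merged weights.
merge 8/67 + 8/67 → 16/67
merge 15/67 + 16/67 → 31/67
merge 16/67 + 20/67 → 36/67
merge 31/67 + 36/67 → 1
L = 16/67 + 31/67 + 36/67 + 1 = 150/67 ≈ 2.239 bits/symbol.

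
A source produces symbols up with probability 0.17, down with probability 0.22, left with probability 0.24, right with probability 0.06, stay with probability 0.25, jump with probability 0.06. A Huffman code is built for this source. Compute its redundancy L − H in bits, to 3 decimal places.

Entropy H = −Σ p log₂ p ≈ 2.3964 bits.
Huffman merges: 3/50+3/50→3/25; 3/25+17/100→29/100; 11/50+6/25→23/50; 1/4+29/100→27/50; 23/50+27/50→1. L = 241/100 ≈ 2.4100.
L − H = 2.4100 − 2.3964 = 0.014 bits.

0.014 bits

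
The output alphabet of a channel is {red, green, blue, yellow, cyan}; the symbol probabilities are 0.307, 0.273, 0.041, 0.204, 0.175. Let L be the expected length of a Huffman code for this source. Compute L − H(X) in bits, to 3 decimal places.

Entropy H = −Σ p log₂ p ≈ 2.1312 bits.
Huffman merges: 41/1000+7/40→27/125; 51/250+27/125→21/50; 273/1000+307/1000→29/50; 21/50+29/50→1. L = 277/125 ≈ 2.2160.
L − H = 2.2160 − 2.1312 = 0.085 bits.

0.085 bits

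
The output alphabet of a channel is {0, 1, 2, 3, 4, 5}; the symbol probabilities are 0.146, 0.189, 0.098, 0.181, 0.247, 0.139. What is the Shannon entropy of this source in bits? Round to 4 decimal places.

H = −Σ pᵢ log₂ pᵢ.
−0.146·log₂(0.146) = 0.4053
−0.189·log₂(0.189) = 0.4543
−0.098·log₂(0.098) = 0.3284
−0.181·log₂(0.181) = 0.4463
−0.247·log₂(0.247) = 0.4983
−0.139·log₂(0.139) = 0.3957
Sum ≈ 2.5283 → 2.5283 bits.

2.5283 bits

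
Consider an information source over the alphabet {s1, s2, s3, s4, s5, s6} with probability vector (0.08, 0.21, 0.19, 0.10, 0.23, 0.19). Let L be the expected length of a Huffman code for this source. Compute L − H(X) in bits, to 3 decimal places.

Entropy H = −Σ p log₂ p ≈ 2.4946 bits.
Huffman merges: 2/25+1/10→9/50; 9/50+19/100→37/100; 19/100+21/100→2/5; 23/100+37/100→3/5; 2/5+3/5→1. L = 51/20 ≈ 2.5500.
L − H = 2.5500 − 2.4946 = 0.055 bits.

0.055 bits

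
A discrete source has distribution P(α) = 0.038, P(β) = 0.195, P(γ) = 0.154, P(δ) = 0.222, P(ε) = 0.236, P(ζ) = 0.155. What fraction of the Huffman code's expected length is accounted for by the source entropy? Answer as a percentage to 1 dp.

Entropy H = −Σ p log₂ p ≈ 2.4454 bits.
Huffman merges: 19/500+77/500→24/125; 31/200+24/125→347/1000; 39/200+111/500→417/1000; 59/250+347/1000→583/1000; 417/1000+583/1000→1. L = 2539/1000 ≈ 2.5390.
Efficiency = H/L = 2.4454/2.5390 = 96.3%.

96.3%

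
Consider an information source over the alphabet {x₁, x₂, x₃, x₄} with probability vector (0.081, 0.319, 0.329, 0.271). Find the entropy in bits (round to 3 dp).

1.858 bits

H = −Σ pᵢ log₂ pᵢ.
−0.081·log₂(0.081) = 0.2937
−0.319·log₂(0.319) = 0.5258
−0.329·log₂(0.329) = 0.5277
−0.271·log₂(0.271) = 0.5105
Sum ≈ 1.8577 → 1.858 bits.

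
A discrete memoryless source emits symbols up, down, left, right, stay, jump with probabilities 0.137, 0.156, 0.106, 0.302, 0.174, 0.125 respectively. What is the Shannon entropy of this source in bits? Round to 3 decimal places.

H = −Σ pᵢ log₂ pᵢ.
−0.137·log₂(0.137) = 0.3929
−0.156·log₂(0.156) = 0.4181
−0.106·log₂(0.106) = 0.3432
−0.302·log₂(0.302) = 0.5217
−0.174·log₂(0.174) = 0.4390
−0.125·log₂(0.125) = 0.3750
Sum ≈ 2.4899 → 2.490 bits.

2.490 bits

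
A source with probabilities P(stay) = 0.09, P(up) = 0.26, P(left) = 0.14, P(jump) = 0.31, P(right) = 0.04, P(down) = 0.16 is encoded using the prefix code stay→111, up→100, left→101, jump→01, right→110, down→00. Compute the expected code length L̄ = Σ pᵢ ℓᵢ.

2.53 bits/symbol

L̄ = Σ pᵢ·ℓᵢ = 0.09·3 + 0.26·3 + 0.14·3 + 0.31·2 + 0.04·3 + 0.16·2 = 2.53 bits/symbol.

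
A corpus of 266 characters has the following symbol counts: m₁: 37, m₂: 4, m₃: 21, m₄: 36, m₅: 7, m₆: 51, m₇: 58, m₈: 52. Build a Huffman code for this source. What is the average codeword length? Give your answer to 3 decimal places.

2.748 bits/symbol

Probabilities are the counts divided by 266.
Repeatedly combine the two least-probable nodes; the expected code length is the sum of the merged weights.
merge 2/133 + 1/38 → 11/266
merge 11/266 + 3/38 → 16/133
merge 16/133 + 18/133 → 34/133
merge 37/266 + 51/266 → 44/133
merge 26/133 + 29/133 → 55/133
merge 34/133 + 44/133 → 78/133
merge 55/133 + 78/133 → 1
L = 11/266 + 16/133 + 34/133 + 44/133 + 55/133 + 78/133 + 1 = 731/266 ≈ 2.748 bits/symbol.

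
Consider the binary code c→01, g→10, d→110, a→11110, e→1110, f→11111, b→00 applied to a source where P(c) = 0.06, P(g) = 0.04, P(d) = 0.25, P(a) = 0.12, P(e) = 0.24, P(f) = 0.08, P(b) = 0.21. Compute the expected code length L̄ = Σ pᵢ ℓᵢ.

3.33 bits/symbol

L̄ = Σ pᵢ·ℓᵢ = 0.06·2 + 0.04·2 + 0.25·3 + 0.12·5 + 0.24·4 + 0.08·5 + 0.21·2 = 3.33 bits/symbol.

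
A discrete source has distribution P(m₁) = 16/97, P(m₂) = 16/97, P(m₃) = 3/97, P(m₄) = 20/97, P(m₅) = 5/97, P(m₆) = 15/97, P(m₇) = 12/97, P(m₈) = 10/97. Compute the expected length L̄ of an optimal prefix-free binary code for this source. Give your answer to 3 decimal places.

Repeatedly combine the two least-probable nodes; the expected code length is the sum of the merged weights.
merge 3/97 + 5/97 → 8/97
merge 8/97 + 10/97 → 18/97
merge 12/97 + 15/97 → 27/97
merge 16/97 + 16/97 → 32/97
merge 18/97 + 20/97 → 38/97
merge 27/97 + 32/97 → 59/97
merge 38/97 + 59/97 → 1
L = 8/97 + 18/97 + 27/97 + 32/97 + 38/97 + 59/97 + 1 = 279/97 ≈ 2.876 bits/symbol.

2.876 bits/symbol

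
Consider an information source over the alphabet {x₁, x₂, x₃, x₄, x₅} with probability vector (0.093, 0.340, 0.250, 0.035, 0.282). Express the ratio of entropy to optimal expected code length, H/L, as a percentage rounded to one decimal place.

Entropy H = −Σ p log₂ p ≈ 2.0321 bits.
Huffman merges: 7/200+93/1000→16/125; 16/125+1/4→189/500; 141/500+17/50→311/500; 189/500+311/500→1. L = 266/125 ≈ 2.1280.
Efficiency = H/L = 2.0321/2.1280 = 95.5%.

95.5%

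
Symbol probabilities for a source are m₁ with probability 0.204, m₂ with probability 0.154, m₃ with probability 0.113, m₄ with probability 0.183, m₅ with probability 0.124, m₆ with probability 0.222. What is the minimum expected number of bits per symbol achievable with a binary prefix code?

Repeatedly combine the two least-probable nodes; the expected code length is the sum of the merged weights.
merge 113/1000 + 31/250 → 237/1000
merge 77/500 + 183/1000 → 337/1000
merge 51/250 + 111/500 → 213/500
merge 237/1000 + 337/1000 → 287/500
merge 213/500 + 287/500 → 1
L = 237/1000 + 337/1000 + 213/500 + 287/500 + 1 = 1287/500 = 2.574 bits/symbol.

2.574 bits/symbol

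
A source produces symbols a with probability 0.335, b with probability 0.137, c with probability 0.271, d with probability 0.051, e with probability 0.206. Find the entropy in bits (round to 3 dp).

2.120 bits

H = −Σ pᵢ log₂ pᵢ.
−0.335·log₂(0.335) = 0.5286
−0.137·log₂(0.137) = 0.3929
−0.271·log₂(0.271) = 0.5105
−0.051·log₂(0.051) = 0.2190
−0.206·log₂(0.206) = 0.4695
Sum ≈ 2.1204 → 2.120 bits.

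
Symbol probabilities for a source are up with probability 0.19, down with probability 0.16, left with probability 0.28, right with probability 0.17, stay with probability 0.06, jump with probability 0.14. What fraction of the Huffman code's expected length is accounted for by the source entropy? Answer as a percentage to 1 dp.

Entropy H = −Σ p log₂ p ≈ 2.4677 bits.
Huffman merges: 3/50+7/50→1/5; 4/25+17/100→33/100; 19/100+1/5→39/100; 7/25+33/100→61/100; 39/100+61/100→1. L = 253/100 ≈ 2.5300.
Efficiency = H/L = 2.4677/2.5300 = 97.5%.

97.5%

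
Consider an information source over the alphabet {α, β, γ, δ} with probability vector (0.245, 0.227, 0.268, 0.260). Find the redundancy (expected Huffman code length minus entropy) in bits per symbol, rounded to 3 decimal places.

Entropy H = −Σ p log₂ p ≈ 1.9972 bits.
Huffman merges: 227/1000+49/200→59/125; 13/50+67/250→66/125; 59/125+66/125→1. L = 2 ≈ 2.0000.
L − H = 2.0000 − 1.9972 = 0.003 bits.

0.003 bits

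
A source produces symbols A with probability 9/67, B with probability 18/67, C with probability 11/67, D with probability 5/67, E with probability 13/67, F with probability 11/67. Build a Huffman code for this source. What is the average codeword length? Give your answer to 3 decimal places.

2.537 bits/symbol

Repeatedly combine the two least-probable nodes; the expected code length is the sum of the merged weights.
merge 5/67 + 9/67 → 14/67
merge 11/67 + 11/67 → 22/67
merge 13/67 + 14/67 → 27/67
merge 18/67 + 22/67 → 40/67
merge 27/67 + 40/67 → 1
L = 14/67 + 22/67 + 27/67 + 40/67 + 1 = 170/67 ≈ 2.537 bits/symbol.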